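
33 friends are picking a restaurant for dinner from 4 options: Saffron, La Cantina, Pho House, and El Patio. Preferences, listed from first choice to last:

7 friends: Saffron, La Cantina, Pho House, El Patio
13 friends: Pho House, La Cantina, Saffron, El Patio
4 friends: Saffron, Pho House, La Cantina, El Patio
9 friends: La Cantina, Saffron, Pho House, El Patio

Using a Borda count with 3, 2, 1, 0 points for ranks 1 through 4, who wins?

Saffron: 7·3 + 13·1 + 4·3 + 9·2 = 64
La Cantina: 7·2 + 13·2 + 4·1 + 9·3 = 71
Pho House: 7·1 + 13·3 + 4·2 + 9·1 = 63
El Patio: 7·0 + 13·0 + 4·0 + 9·0 = 0
La Cantina has the highest Borda score (71).

La Cantina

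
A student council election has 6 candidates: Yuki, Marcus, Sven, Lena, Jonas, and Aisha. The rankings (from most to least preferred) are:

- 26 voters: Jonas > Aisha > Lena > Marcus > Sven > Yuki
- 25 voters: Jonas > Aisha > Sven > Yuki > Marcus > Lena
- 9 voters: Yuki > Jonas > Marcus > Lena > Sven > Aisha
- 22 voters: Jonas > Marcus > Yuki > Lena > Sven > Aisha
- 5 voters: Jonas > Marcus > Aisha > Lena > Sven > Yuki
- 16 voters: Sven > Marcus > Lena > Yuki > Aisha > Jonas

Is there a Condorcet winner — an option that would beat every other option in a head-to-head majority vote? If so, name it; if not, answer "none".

Jonas vs Yuki: 78–25 for Jonas.
Jonas vs Marcus: 87–16 for Jonas.
Jonas vs Sven: 87–16 for Jonas.
Jonas vs Lena: 87–16 for Jonas.
Jonas vs Aisha: 87–16 for Jonas.
Jonas beats every other option head-to-head.

Jonas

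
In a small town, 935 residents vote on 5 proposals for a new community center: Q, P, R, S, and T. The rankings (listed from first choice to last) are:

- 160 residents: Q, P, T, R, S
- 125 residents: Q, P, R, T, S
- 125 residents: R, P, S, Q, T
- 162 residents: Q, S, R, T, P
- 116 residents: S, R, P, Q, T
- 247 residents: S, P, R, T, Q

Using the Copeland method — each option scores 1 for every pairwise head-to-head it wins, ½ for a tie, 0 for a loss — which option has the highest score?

Q: beats T; loses to P, R, and S → score 1.
P: beats Q, R, and T; loses to S → score 3.
R: beats Q and T; loses to P and S → score 2.
S: beats Q, P, R, and T → score 4.
T: loses to Q, P, R, and S → score 0.
S has the best pairwise record.

S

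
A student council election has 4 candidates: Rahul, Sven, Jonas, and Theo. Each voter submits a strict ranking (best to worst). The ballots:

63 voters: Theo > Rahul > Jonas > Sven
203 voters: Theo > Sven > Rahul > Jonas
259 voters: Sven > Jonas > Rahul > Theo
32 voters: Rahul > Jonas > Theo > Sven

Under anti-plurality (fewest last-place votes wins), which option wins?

Last-place votes: Rahul 0, Sven 95, Jonas 203, Theo 259.
Rahul is ranked last by the fewest voters, so Rahul wins.

Rahul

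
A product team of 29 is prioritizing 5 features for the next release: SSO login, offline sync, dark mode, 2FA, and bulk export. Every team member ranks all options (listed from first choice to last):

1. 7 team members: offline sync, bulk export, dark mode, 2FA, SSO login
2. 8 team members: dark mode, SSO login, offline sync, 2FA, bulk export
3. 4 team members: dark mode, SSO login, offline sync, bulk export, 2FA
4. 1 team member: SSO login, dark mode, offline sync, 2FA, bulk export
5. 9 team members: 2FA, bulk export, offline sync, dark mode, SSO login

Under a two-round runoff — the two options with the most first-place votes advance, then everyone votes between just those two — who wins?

dark mode

Round 1 first-place votes: SSO login 1, offline sync 7, dark mode 12, 2FA 9, bulk export 0.
dark mode and 2FA advance.
Runoff: dark mode is preferred to 2FA by 20 voters; 2FA by 9.
dark mode wins the runoff.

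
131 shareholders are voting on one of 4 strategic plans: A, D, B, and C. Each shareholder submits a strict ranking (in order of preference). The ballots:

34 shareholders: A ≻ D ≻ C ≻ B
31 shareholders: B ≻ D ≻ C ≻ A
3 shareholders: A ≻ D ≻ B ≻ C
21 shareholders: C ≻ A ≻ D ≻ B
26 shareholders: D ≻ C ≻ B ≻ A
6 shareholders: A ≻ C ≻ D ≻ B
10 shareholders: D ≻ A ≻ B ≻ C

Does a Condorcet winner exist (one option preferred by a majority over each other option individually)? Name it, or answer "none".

D

D vs A: 67–64 for D.
D vs B: 100–31 for D.
D vs C: 104–27 for D.
D beats every other option head-to-head.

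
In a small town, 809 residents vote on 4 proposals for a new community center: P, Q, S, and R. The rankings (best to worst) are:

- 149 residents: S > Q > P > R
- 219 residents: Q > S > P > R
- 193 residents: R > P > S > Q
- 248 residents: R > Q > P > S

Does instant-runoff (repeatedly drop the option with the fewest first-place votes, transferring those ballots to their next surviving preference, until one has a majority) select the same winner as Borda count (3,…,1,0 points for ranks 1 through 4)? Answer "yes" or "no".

no

Instant-runoff — R1 P 0, Q 219, S 149, R 441 (R winner). Winner: R.
Borda — scores: P 1002, Q 1451, S 1078, R 1323. Winner: Q.
The two methods disagree.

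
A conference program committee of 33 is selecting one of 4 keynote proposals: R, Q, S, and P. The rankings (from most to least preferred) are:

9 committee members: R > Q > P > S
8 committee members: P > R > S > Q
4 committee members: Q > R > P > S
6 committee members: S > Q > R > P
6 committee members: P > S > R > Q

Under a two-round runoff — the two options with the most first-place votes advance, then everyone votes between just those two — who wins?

Round 1 first-place votes: R 9, Q 4, S 6, P 14.
P and R advance.
Runoff: P is preferred to R by 14 voters; R by 19.
R wins the runoff.

R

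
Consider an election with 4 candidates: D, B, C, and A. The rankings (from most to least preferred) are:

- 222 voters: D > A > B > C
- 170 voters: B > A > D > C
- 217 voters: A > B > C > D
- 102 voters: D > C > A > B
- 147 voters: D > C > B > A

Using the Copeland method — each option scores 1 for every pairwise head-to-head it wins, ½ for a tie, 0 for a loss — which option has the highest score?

D: beats B, C, and A → score 3.
B: beats C; loses to D and A → score 1.
C: loses to D, B, and A → score 0.
A: beats B and C; loses to D → score 2.
D has the best pairwise record.

D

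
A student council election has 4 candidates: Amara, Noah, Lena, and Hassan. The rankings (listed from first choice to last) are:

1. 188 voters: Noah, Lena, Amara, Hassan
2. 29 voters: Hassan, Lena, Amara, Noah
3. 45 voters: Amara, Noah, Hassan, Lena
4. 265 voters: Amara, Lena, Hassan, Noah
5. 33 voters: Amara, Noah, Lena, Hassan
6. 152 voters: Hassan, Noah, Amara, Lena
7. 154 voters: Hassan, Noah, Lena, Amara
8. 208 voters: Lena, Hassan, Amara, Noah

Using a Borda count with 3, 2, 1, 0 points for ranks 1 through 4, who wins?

Amara: 188·1 + 29·1 + 45·3 + 265·3 + 33·3 + 152·1 + 154·0 + 208·1 = 1606
Noah: 188·3 + 29·0 + 45·2 + 265·0 + 33·2 + 152·2 + 154·2 + 208·0 = 1332
Lena: 188·2 + 29·2 + 45·0 + 265·2 + 33·1 + 152·0 + 154·1 + 208·3 = 1775
Hassan: 188·0 + 29·3 + 45·1 + 265·1 + 33·0 + 152·3 + 154·3 + 208·2 = 1731
Lena has the highest Borda score (1775).

Lena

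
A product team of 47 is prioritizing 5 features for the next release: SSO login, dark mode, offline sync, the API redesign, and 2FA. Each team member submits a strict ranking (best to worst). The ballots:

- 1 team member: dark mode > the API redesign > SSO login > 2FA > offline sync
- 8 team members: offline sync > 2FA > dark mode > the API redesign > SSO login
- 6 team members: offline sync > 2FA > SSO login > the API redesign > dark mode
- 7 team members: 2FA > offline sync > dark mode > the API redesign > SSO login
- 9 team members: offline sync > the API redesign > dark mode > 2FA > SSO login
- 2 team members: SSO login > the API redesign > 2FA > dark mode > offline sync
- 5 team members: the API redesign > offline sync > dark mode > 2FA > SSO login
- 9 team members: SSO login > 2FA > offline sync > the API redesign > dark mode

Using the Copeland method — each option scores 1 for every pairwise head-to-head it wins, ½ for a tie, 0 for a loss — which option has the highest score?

SSO login: loses to dark mode, offline sync, the API redesign, and 2FA → score 0.
dark mode: beats SSO login; loses to offline sync, the API redesign, and 2FA → score 1.
offline sync: beats SSO login, dark mode, the API redesign, and 2FA → score 4.
the API redesign: beats SSO login and dark mode; loses to offline sync and 2FA → score 2.
2FA: beats SSO login, dark mode, and the API redesign; loses to offline sync → score 3.
offline sync has the best pairwise record.

offline sync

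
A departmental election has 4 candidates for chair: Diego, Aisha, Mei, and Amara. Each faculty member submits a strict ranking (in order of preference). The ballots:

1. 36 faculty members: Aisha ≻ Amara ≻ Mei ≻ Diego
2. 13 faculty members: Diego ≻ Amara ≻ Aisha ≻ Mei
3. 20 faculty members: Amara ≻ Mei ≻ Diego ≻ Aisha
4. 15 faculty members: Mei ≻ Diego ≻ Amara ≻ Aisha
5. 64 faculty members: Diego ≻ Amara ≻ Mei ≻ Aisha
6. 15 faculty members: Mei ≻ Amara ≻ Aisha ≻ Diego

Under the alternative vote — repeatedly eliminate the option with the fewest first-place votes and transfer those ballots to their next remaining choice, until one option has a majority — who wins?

Round 1: Diego 77, Aisha 36, Mei 30, Amara 20. Eliminate Amara.
Round 2: Diego 77, Aisha 36, Mei 50. Eliminate Aisha.
Round 3: Diego 77, Mei 86. Mei has a majority.

Mei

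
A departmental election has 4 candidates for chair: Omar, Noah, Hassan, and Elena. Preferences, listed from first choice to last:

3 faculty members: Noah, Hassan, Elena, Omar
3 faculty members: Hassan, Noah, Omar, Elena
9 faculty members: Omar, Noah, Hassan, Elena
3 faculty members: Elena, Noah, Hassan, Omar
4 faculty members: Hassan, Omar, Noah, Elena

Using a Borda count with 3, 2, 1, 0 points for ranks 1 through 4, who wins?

Noah

Omar: 3·0 + 3·1 + 9·3 + 3·0 + 4·2 = 38
Noah: 3·3 + 3·2 + 9·2 + 3·2 + 4·1 = 43
Hassan: 3·2 + 3·3 + 9·1 + 3·1 + 4·3 = 39
Elena: 3·1 + 3·0 + 9·0 + 3·3 + 4·0 = 12
Noah has the highest Borda score (43).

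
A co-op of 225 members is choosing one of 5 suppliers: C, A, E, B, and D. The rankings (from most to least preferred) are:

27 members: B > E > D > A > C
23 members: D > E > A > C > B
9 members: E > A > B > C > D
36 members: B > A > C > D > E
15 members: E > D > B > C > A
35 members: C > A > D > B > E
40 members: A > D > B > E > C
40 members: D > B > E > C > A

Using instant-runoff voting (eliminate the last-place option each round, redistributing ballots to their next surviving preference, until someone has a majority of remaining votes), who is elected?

A

Round 1: C 35, A 40, E 24, B 63, D 63. Eliminate E.
Round 2: C 35, A 49, B 63, D 78. Eliminate C.
Round 3: A 84, B 63, D 78. Eliminate B.
Round 4: A 120, D 105. A has a majority.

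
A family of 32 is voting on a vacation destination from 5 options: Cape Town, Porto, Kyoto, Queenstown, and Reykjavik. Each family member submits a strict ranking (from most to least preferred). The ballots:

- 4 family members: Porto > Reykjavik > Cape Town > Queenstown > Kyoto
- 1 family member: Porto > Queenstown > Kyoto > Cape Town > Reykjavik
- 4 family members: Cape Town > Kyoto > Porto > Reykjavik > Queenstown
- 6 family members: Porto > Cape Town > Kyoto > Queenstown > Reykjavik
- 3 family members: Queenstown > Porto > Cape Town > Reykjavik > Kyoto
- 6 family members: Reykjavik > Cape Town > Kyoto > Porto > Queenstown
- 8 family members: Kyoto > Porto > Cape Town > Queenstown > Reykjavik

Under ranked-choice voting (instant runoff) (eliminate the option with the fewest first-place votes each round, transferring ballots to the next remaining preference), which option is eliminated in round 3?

Round 1: Cape Town 4, Porto 11, Kyoto 8, Queenstown 3, Reykjavik 6. Eliminate Queenstown.
Round 2: Cape Town 4, Porto 14, Kyoto 8, Reykjavik 6. Eliminate Cape Town.
Round 3: Porto 14, Kyoto 12, Reykjavik 6. Eliminate Reykjavik.

Reykjavik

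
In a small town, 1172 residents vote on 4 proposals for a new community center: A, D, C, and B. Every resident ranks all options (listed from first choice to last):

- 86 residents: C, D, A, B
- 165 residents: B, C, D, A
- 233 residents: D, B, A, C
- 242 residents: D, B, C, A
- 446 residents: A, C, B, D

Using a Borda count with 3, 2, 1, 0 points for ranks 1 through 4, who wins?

A: 86·1 + 165·0 + 233·1 + 242·0 + 446·3 = 1657
D: 86·2 + 165·1 + 233·3 + 242·3 + 446·0 = 1762
C: 86·3 + 165·2 + 233·0 + 242·1 + 446·2 = 1722
B: 86·0 + 165·3 + 233·2 + 242·2 + 446·1 = 1891
B has the highest Borda score (1891).

B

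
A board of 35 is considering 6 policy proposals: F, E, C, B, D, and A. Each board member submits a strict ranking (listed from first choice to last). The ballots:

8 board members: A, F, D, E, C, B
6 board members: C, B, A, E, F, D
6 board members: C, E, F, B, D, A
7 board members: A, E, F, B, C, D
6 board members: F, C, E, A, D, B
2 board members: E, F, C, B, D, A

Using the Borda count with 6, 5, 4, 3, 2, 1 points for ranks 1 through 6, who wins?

F: 8·5 + 6·2 + 6·4 + 7·4 + 6·6 + 2·5 = 150
E: 8·3 + 6·3 + 6·5 + 7·5 + 6·4 + 2·6 = 143
C: 8·2 + 6·6 + 6·6 + 7·2 + 6·5 + 2·4 = 140
B: 8·1 + 6·5 + 6·3 + 7·3 + 6·1 + 2·3 = 89
D: 8·4 + 6·1 + 6·2 + 7·1 + 6·2 + 2·2 = 73
A: 8·6 + 6·4 + 6·1 + 7·6 + 6·3 + 2·1 = 140
F has the highest Borda score (150).

F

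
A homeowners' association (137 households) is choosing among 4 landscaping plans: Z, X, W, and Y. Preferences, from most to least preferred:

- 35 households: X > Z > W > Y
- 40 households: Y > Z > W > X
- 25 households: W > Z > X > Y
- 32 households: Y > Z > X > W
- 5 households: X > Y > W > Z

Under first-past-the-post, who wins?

Y

First-place votes: Z 0, X 40, W 25, Y 72.
Y has the most first-place votes.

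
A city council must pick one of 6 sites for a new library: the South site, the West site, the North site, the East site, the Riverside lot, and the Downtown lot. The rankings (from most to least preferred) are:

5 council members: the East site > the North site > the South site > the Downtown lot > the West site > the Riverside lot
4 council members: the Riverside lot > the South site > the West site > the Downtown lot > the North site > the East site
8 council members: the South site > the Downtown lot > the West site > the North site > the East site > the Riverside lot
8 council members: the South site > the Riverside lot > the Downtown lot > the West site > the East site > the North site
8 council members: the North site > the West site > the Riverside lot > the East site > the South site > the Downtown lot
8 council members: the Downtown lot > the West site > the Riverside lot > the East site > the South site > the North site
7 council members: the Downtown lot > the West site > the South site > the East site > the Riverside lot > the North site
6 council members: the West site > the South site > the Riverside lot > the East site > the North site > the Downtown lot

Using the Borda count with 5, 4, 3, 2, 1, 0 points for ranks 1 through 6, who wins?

the West site

the South site: 5·3 + 4·4 + 8·5 + 8·5 + 8·1 + 8·1 + 7·3 + 6·4 = 172
the West site: 5·1 + 4·3 + 8·3 + 8·2 + 8·4 + 8·4 + 7·4 + 6·5 = 179
the North site: 5·4 + 4·1 + 8·2 + 8·0 + 8·5 + 8·0 + 7·0 + 6·1 = 86
the East site: 5·5 + 4·0 + 8·1 + 8·1 + 8·2 + 8·2 + 7·2 + 6·2 = 99
the Riverside lot: 5·0 + 4·5 + 8·0 + 8·4 + 8·3 + 8·3 + 7·1 + 6·3 = 125
the Downtown lot: 5·2 + 4·2 + 8·4 + 8·3 + 8·0 + 8·5 + 7·5 + 6·0 = 149
the West site has the highest Borda score (179).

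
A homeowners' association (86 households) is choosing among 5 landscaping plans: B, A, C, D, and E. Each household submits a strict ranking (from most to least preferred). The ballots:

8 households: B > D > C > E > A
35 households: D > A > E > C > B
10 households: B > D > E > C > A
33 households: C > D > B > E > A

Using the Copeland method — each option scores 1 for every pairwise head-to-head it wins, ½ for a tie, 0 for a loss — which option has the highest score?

D

B: beats A and E; loses to C and D → score 2.
A: loses to B, C, D, and E → score 0.
C: beats B and A; loses to D and E → score 2.
D: beats B, A, C, and E → score 4.
E: beats A and C; loses to B and D → score 2.
D has the best pairwise record.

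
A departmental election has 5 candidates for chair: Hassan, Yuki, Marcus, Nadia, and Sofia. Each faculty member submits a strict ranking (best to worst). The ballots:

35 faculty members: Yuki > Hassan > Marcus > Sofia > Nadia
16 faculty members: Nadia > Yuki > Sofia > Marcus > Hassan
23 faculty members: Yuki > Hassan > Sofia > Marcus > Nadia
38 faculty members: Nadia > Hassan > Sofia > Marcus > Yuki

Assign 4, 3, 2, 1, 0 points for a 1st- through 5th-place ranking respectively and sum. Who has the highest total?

Hassan

Hassan: 35·3 + 16·0 + 23·3 + 38·3 = 288
Yuki: 35·4 + 16·3 + 23·4 + 38·0 = 280
Marcus: 35·2 + 16·1 + 23·1 + 38·1 = 147
Nadia: 35·0 + 16·4 + 23·0 + 38·4 = 216
Sofia: 35·1 + 16·2 + 23·2 + 38·2 = 189
Hassan has the highest Borda score (288).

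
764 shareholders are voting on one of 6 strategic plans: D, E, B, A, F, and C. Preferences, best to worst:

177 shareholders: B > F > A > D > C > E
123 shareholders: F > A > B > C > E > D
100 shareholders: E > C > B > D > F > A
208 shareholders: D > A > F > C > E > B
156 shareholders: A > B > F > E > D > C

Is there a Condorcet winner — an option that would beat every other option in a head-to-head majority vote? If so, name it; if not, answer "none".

Checking pairwise contests:
B beats D 556–208.
D beats E 385–379.
A beats B 487–277.
F beats A 400–364.
B beats F 433–331.
D beats C 541–223.
Every option loses at least one head-to-head, so there is no Condorcet winner.

none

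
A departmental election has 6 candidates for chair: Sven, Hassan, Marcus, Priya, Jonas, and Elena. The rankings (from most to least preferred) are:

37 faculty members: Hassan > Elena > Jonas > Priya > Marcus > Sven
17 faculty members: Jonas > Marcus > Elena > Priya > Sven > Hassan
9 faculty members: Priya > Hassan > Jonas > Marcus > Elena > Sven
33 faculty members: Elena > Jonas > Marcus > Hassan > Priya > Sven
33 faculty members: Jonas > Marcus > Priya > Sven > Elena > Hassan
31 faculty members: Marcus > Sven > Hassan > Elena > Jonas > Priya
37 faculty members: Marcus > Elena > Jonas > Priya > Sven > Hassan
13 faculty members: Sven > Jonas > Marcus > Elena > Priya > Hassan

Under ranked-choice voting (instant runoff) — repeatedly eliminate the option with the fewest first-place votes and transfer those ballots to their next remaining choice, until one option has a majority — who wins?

Jonas

Round 1: Sven 13, Hassan 37, Marcus 68, Priya 9, Jonas 50, Elena 33. Eliminate Priya.
Round 2: Sven 13, Hassan 46, Marcus 68, Jonas 50, Elena 33. Eliminate Sven.
Round 3: Hassan 46, Marcus 68, Jonas 63, Elena 33. Eliminate Elena.
Round 4: Hassan 46, Marcus 68, Jonas 96. Eliminate Hassan.
Round 5: Marcus 68, Jonas 142. Jonas has a majority.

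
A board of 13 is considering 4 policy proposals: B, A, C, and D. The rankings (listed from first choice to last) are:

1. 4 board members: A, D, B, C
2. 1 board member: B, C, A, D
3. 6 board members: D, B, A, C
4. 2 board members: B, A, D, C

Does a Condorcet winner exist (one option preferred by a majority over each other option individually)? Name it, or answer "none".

none

Checking pairwise contests:
D beats B 10–3.
B beats A 9–4.
B beats C 13–0.
A beats D 7–6.
Every option loses at least one head-to-head, so there is no Condorcet winner.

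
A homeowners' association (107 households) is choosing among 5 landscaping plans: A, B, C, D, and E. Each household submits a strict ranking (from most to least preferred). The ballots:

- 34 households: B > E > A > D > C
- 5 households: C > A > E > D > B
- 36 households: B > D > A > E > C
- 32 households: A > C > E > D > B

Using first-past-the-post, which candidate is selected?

First-place votes: A 32, B 70, C 5, D 0, E 0.
B has the most first-place votes.

B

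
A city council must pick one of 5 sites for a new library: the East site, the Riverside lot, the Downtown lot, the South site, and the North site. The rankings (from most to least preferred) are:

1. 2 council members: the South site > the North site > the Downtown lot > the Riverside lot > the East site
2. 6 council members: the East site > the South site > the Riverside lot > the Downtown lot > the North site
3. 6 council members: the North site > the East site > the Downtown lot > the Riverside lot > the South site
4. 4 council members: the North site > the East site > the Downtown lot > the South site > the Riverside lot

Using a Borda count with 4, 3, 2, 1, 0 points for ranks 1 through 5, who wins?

the East site: 2·0 + 6·4 + 6·3 + 4·3 = 54
the Riverside lot: 2·1 + 6·2 + 6·1 + 4·0 = 20
the Downtown lot: 2·2 + 6·1 + 6·2 + 4·2 = 30
the South site: 2·4 + 6·3 + 6·0 + 4·1 = 30
the North site: 2·3 + 6·0 + 6·4 + 4·4 = 46
the East site has the highest Borda score (54).

the East site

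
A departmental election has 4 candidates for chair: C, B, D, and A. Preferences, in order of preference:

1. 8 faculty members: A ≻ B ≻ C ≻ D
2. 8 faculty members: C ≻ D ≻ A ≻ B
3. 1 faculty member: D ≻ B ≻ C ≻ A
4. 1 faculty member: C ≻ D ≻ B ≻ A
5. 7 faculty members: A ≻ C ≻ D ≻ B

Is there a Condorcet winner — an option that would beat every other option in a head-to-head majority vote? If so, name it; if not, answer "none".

A vs C: 15–10 for A.
A vs B: 23–2 for A.
A vs D: 15–10 for A.
A beats every other option head-to-head.

A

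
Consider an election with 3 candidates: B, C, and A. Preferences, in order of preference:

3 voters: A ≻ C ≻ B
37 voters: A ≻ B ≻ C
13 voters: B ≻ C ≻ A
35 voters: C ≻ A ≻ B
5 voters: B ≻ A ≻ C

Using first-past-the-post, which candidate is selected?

First-place votes: B 18, C 35, A 40.
A has the most first-place votes.

A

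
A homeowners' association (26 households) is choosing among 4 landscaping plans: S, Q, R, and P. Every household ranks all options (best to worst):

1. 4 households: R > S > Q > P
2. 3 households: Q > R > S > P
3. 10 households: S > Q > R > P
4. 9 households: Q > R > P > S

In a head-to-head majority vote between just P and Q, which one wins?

Q

Voters preferring P to Q: 0; preferring Q to P: 26.
Q wins the head-to-head.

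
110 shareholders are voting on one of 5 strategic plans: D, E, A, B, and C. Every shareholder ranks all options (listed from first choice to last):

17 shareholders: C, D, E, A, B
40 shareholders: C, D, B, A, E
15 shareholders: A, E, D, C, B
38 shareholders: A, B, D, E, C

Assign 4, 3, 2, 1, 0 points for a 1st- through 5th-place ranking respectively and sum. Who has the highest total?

D

D: 17·3 + 40·3 + 15·2 + 38·2 = 277
E: 17·2 + 40·0 + 15·3 + 38·1 = 117
A: 17·1 + 40·1 + 15·4 + 38·4 = 269
B: 17·0 + 40·2 + 15·0 + 38·3 = 194
C: 17·4 + 40·4 + 15·1 + 38·0 = 243
D has the highest Borda score (277).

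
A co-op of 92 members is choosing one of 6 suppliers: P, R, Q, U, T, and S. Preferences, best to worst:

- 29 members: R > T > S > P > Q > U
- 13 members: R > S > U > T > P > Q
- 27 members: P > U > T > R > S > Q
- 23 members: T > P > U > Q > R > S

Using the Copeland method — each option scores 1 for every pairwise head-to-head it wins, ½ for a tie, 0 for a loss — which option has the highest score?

T

P: beats R, Q, U, and S; loses to T → score 4.
R: beats Q and S; loses to P, U, and T → score 2.
Q: loses to P, R, U, T, and S → score 0.
U: beats R, Q, and S; loses to P and T → score 3.
T: beats P, R, Q, U, and S → score 5.
S: beats Q; loses to P, R, U, and T → score 1.
T has the best pairwise record.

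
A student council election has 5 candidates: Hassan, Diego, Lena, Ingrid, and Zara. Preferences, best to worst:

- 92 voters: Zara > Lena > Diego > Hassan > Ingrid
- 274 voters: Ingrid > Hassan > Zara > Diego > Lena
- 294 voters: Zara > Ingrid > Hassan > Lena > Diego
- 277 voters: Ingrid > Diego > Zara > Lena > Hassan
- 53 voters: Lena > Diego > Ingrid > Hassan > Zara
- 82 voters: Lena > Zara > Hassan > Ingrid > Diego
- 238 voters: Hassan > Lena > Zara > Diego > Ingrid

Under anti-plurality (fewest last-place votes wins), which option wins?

Zara

Last-place votes: Hassan 277, Diego 376, Lena 274, Ingrid 330, Zara 53.
Zara is ranked last by the fewest voters, so Zara wins.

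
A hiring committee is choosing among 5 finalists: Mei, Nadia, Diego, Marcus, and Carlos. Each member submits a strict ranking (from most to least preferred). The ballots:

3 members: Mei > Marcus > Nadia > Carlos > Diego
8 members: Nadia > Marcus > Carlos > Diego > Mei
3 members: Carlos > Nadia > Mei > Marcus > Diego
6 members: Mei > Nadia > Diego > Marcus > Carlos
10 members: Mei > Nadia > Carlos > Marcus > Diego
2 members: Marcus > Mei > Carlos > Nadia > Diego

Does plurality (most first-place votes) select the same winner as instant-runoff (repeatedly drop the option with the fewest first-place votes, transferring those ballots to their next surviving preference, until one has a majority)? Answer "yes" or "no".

Plurality — first-place votes: Mei 19, Nadia 8, Diego 0, Marcus 2, Carlos 3. Winner: Mei.
Instant-runoff — R1 Mei 19, Nadia 8, Diego 0, Marcus 2, Carlos 3 (Mei winner). Winner: Mei.
The two methods agree.

yes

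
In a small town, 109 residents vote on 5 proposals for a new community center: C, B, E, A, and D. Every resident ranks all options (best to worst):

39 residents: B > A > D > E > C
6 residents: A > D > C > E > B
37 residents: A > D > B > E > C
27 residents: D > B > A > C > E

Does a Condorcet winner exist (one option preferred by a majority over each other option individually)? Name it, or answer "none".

Checking pairwise contests:
B beats C 103–6.
D beats B 70–39.
B beats E 103–6.
B beats A 66–43.
A beats D 82–27.
Every option loses at least one head-to-head, so there is no Condorcet winner.

none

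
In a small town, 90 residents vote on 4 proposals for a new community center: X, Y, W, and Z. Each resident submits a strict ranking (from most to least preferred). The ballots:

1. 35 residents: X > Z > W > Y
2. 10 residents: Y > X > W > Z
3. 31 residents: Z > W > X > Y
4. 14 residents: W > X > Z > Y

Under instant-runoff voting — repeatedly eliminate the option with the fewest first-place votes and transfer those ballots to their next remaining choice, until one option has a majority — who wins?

X

Round 1: X 35, Y 10, W 14, Z 31. Eliminate Y.
Round 2: X 45, W 14, Z 31. Eliminate W.
Round 3: X 59, Z 31. X has a majority.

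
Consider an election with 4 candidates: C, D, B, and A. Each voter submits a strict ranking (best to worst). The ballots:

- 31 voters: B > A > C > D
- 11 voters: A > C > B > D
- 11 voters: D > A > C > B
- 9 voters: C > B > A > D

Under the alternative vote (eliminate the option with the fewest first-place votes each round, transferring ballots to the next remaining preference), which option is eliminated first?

C

Round 1: C 9, D 11, B 31, A 11. Eliminate C.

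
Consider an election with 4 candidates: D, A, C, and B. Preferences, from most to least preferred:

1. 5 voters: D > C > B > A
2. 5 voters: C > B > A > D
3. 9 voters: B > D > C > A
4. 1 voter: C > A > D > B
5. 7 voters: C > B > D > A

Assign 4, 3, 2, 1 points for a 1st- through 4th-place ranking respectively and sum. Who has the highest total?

D: 5·4 + 5·1 + 9·3 + 1·2 + 7·2 = 68
A: 5·1 + 5·2 + 9·1 + 1·3 + 7·1 = 34
C: 5·3 + 5·4 + 9·2 + 1·4 + 7·4 = 85
B: 5·2 + 5·3 + 9·4 + 1·1 + 7·3 = 83
C has the highest Borda score (85).

C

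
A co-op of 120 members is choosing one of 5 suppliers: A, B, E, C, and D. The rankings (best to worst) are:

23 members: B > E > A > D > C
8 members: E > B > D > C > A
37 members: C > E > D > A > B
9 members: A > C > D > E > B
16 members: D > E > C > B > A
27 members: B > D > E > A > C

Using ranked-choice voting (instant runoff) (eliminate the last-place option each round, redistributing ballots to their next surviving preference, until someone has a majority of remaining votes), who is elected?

Round 1: A 9, B 50, E 8, C 37, D 16. Eliminate E.
Round 2: A 9, B 58, C 37, D 16. Eliminate A.
Round 3: B 58, C 46, D 16. Eliminate D.
Round 4: B 58, C 62. C has a majority.

C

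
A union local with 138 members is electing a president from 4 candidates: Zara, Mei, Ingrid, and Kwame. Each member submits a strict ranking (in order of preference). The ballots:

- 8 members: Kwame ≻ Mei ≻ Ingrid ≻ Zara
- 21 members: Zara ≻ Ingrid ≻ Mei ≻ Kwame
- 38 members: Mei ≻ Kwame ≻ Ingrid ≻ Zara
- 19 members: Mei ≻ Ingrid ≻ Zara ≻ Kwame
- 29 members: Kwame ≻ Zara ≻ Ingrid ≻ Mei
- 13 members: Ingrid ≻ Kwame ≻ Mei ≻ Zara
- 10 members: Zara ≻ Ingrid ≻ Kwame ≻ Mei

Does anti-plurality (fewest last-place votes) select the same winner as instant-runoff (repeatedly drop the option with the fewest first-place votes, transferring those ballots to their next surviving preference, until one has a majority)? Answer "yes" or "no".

Anti-plurality — last-place votes: Zara 59, Mei 39, Ingrid 0, Kwame 40. Winner: Ingrid.
Instant-runoff — R1 Zara 31, Mei 57, Ingrid 13, Kwame 37 (Ingrid out); R2 Zara 31, Mei 57, Kwame 50 (Zara out); R3 Mei 78, Kwame 60 (Mei winner). Winner: Mei.
The two methods disagree.

no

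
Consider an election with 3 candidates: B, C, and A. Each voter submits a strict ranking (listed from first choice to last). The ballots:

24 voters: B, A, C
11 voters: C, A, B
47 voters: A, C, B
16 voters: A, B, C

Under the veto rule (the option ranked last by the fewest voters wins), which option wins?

Last-place votes: B 58, C 40, A 0.
A is ranked last by the fewest voters, so A wins.

A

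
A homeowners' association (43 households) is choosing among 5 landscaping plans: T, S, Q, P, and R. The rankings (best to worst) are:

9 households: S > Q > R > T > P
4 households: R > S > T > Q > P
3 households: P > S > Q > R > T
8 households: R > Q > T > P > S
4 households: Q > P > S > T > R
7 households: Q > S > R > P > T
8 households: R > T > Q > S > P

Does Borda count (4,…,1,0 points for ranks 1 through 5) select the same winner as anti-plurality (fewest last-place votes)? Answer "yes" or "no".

Borda — scores: T 61, S 94, Q 121, P 39, R 115. Winner: Q.
Anti-plurality — last-place votes: T 10, S 8, Q 0, P 21, R 4. Winner: Q.
The two methods agree.

yes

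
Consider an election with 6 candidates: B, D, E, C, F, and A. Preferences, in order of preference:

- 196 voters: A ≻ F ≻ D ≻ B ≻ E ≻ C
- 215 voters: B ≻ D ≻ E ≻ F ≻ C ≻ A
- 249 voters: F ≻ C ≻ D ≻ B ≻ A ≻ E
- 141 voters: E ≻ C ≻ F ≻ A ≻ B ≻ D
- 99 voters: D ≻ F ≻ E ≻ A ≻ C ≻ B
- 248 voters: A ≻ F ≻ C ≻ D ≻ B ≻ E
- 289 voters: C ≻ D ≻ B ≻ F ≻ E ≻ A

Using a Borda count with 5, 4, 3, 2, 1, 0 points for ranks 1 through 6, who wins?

F

B: 196·2 + 215·5 + 249·2 + 141·1 + 99·0 + 248·1 + 289·3 = 3221
D: 196·3 + 215·4 + 249·3 + 141·0 + 99·5 + 248·2 + 289·4 = 4342
E: 196·1 + 215·3 + 249·0 + 141·5 + 99·3 + 248·0 + 289·1 = 2132
C: 196·0 + 215·1 + 249·4 + 141·4 + 99·1 + 248·3 + 289·5 = 4063
F: 196·4 + 215·2 + 249·5 + 141·3 + 99·4 + 248·4 + 289·2 = 4848
A: 196·5 + 215·0 + 249·1 + 141·2 + 99·2 + 248·5 + 289·0 = 2949
F has the highest Borda score (4848).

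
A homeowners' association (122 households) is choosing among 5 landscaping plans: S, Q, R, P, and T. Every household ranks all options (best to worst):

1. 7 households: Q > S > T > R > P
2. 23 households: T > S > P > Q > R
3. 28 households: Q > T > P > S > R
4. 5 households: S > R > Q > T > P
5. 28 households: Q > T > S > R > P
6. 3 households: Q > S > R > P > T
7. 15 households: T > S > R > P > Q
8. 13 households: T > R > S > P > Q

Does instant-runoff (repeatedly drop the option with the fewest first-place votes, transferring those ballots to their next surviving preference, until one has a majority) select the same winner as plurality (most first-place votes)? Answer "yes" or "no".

yes

Instant-runoff — R1 S 5, Q 66, R 0, P 0, T 51 (Q winner). Winner: Q.
Plurality — first-place votes: S 5, Q 66, R 0, P 0, T 51. Winner: Q.
The two methods agree.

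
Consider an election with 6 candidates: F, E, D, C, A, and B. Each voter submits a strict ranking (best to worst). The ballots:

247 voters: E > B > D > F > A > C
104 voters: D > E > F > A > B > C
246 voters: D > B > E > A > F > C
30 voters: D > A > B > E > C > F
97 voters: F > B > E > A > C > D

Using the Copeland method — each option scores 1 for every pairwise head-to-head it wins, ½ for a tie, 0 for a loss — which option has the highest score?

D

F: beats C and A; loses to E, D, and B → score 2.
E: beats F, C, and A; loses to D and B → score 3.
D: beats F, E, C, A, and B → score 5.
C: loses to F, E, D, A, and B → score 0.
A: beats C; loses to F, E, D, and B → score 1.
B: beats F, E, C, and A; loses to D → score 4.
D has the best pairwise record.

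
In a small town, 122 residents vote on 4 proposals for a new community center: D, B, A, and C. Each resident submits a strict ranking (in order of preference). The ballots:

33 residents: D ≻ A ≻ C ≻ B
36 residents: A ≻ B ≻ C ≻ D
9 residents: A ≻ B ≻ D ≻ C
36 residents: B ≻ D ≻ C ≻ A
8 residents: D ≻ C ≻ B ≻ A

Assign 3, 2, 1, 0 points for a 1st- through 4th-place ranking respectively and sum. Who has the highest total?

D: 33·3 + 36·0 + 9·1 + 36·2 + 8·3 = 204
B: 33·0 + 36·2 + 9·2 + 36·3 + 8·1 = 206
A: 33·2 + 36·3 + 9·3 + 36·0 + 8·0 = 201
C: 33·1 + 36·1 + 9·0 + 36·1 + 8·2 = 121
B has the highest Borda score (206).

B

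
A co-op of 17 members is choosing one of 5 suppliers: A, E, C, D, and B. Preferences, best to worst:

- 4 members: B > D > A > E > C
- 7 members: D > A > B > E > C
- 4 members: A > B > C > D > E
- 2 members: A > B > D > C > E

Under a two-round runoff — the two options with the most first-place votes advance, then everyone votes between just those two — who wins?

D

Round 1 first-place votes: A 6, E 0, C 0, D 7, B 4.
D and A advance.
Runoff: D is preferred to A by 11 voters; A by 6.
D wins the runoff.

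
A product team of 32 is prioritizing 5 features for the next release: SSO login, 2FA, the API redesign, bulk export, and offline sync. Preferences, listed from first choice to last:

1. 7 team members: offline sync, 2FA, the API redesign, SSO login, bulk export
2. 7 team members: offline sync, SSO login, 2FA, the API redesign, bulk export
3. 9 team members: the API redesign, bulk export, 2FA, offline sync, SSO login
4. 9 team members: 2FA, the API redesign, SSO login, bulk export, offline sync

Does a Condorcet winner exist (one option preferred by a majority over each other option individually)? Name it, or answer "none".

2FA

2FA vs SSO login: 25–7 for 2FA.
2FA vs the API redesign: 23–9 for 2FA.
2FA vs bulk export: 23–9 for 2FA.
2FA vs offline sync: 18–14 for 2FA.
2FA beats every other option head-to-head.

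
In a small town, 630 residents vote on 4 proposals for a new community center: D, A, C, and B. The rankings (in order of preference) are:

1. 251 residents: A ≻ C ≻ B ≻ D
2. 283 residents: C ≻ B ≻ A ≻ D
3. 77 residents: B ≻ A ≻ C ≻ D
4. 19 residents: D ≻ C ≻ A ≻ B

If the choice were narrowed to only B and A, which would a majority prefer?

B

Voters preferring B to A: 360; preferring A to B: 270.
B wins the head-to-head.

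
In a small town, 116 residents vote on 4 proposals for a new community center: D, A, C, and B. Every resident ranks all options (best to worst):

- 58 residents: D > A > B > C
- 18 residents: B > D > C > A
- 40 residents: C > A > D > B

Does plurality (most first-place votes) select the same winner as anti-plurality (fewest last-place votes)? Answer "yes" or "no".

Plurality — first-place votes: D 58, A 0, C 40, B 18. Winner: D.
Anti-plurality — last-place votes: D 0, A 18, C 58, B 40. Winner: D.
The two methods agree.

yes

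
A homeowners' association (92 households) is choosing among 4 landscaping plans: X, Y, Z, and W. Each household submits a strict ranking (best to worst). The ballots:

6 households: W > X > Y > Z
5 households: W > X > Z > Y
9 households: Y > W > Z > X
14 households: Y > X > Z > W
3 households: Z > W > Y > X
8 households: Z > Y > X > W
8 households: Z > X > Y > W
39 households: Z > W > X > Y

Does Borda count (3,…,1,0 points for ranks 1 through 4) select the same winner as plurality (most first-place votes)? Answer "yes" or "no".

Borda — scores: X 113, Y 102, Z 202, W 135. Winner: Z.
Plurality — first-place votes: X 0, Y 23, Z 58, W 11. Winner: Z.
The two methods agree.

yes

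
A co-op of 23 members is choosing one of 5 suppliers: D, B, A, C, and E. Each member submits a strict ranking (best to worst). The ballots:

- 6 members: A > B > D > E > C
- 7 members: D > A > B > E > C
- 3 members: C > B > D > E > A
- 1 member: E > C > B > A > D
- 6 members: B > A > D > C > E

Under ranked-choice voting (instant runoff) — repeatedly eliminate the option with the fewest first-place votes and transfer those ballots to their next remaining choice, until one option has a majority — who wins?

B

Round 1: D 7, B 6, A 6, C 3, E 1. Eliminate E.
Round 2: D 7, B 6, A 6, C 4. Eliminate C.
Round 3: D 7, B 10, A 6. Eliminate A.
Round 4: D 7, B 16. B has a majority.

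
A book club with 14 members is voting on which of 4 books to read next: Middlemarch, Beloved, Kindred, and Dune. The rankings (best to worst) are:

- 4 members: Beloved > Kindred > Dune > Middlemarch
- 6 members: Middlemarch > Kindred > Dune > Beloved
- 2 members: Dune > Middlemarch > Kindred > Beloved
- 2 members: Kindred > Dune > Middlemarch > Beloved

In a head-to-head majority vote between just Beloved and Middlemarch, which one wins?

Voters preferring Beloved to Middlemarch: 4; preferring Middlemarch to Beloved: 10.
Middlemarch wins the head-to-head.

Middlemarch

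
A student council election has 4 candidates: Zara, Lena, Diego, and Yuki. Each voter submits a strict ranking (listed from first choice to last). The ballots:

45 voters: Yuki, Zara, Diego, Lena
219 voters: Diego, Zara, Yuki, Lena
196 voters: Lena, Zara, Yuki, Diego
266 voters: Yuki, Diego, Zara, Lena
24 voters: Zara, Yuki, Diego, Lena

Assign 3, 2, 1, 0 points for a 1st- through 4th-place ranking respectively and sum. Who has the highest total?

Yuki

Zara: 45·2 + 219·2 + 196·2 + 266·1 + 24·3 = 1258
Lena: 45·0 + 219·0 + 196·3 + 266·0 + 24·0 = 588
Diego: 45·1 + 219·3 + 196·0 + 266·2 + 24·1 = 1258
Yuki: 45·3 + 219·1 + 196·1 + 266·3 + 24·2 = 1396
Yuki has the highest Borda score (1396).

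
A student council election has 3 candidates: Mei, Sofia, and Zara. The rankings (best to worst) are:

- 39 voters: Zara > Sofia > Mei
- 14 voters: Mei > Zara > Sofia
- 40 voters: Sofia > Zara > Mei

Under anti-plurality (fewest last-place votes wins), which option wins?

Last-place votes: Mei 79, Sofia 14, Zara 0.
Zara is ranked last by the fewest voters, so Zara wins.

Zara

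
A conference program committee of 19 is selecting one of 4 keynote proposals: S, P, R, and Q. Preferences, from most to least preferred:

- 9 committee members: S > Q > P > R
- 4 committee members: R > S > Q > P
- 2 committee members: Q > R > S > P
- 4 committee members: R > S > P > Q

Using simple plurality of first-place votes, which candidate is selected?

First-place votes: S 9, P 0, R 8, Q 2.
S has the most first-place votes.

S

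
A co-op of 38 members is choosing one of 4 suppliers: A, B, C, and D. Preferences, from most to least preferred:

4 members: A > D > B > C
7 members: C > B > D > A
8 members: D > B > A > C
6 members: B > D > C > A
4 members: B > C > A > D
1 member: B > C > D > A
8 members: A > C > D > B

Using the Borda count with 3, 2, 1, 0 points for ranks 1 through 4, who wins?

A: 4·3 + 7·0 + 8·1 + 6·0 + 4·1 + 1·0 + 8·3 = 48
B: 4·1 + 7·2 + 8·2 + 6·3 + 4·3 + 1·3 + 8·0 = 67
C: 4·0 + 7·3 + 8·0 + 6·1 + 4·2 + 1·2 + 8·2 = 53
D: 4·2 + 7·1 + 8·3 + 6·2 + 4·0 + 1·1 + 8·1 = 60
B has the highest Borda score (67).

B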